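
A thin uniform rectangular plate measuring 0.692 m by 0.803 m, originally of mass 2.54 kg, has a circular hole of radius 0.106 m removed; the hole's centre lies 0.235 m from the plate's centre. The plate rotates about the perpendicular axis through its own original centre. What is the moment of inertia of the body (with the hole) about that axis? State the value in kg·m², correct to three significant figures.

0.228

Unpierced body about its centre: I₀ = (1/12)M(a²+b²) = (1/12)(2.54)[(0.692)² + (0.803)²] = 0.23784 kg·m².
The removed disk has mass m = M·πr²/(ab) = (2.54)·π(0.106)²/(0.692·0.803) = 0.16135 kg (same uniform areal density).
Its moment of inertia about the rotation axis (parallel-axis theorem): I_hole = (1/2)mr² + md² = (1/2)(0.16135)(0.106)² + (0.16135)(0.235)² = 0.0098171 kg·m².
Treating the hole as negative mass, I = I₀ − I_hole = 0.23784 − 0.0098171 = 0.22803 kg·m².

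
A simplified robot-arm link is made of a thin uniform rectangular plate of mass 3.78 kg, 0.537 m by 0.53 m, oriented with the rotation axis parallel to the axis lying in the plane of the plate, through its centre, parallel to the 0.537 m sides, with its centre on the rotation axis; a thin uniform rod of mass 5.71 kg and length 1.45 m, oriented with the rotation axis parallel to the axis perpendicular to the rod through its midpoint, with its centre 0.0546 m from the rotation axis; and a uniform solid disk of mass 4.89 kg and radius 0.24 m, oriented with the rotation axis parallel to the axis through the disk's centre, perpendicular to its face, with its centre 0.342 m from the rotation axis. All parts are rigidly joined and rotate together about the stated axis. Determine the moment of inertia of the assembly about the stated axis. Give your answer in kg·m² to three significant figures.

Rectangular plate: I_cm = (1/12)Mb² = (1/12)(3.78)(0.53)² = 0.088483 kg·m²; axis through the centre, so I = 0.088483 kg·m².
Thin rod: I_cm = (1/12)ML² = (1/12)(5.71)(1.45)² = 1.0004 kg·m²; centre at d = 0.0546 m, so I = I_cm + Md² gives I = 1.0004 + (5.71)(0.0546)² = 1.0175 kg·m².
Solid disk: I_cm = (1/2)MR² = (1/2)(4.89)(0.24)² = 0.14083 kg·m²; centre at d = 0.342 m, so I = I_cm + Md² gives I = 0.14083 + (4.89)(0.342)² = 0.71279 kg·m².
Total I = 0.088483 + 1.0175 + 0.71279 = 1.8187 kg·m².

1.82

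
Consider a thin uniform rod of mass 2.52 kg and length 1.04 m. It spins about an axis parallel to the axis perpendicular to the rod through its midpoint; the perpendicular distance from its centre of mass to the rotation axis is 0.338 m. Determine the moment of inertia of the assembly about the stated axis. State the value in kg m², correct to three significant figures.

0.515

I_cm = (1/12)ML² = (1/12)(2.52)(1.04)² = 0.22714 kg m²; centre at d = 0.338 m, so the parallel axis theorem gives I = 0.22714 + (2.52)(0.338)² = 0.51503 kg m².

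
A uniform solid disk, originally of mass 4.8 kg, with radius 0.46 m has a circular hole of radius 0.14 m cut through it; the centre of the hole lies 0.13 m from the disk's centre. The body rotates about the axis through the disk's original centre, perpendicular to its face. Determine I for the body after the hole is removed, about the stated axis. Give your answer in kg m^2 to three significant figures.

0.496

Unpierced body about its centre: I₀ = (1/2)MR² = (1/2)(4.8)(0.46)² = 0.50784 kg m^2.
The removed disk has mass m = M·(r/R)² = (4.8)(0.14/0.46)² = 0.44461 kg (same uniform areal density).
Its moment of inertia about the rotation axis (parallel-axis theorem): I_hole = (1/2)mr² + md² = (1/2)(0.44461)(0.14)² + (0.44461)(0.13)² = 0.011871 kg m^2.
Treating the hole as negative mass, I = I₀ − I_hole = 0.50784 − 0.011871 = 0.49597 kg m^2.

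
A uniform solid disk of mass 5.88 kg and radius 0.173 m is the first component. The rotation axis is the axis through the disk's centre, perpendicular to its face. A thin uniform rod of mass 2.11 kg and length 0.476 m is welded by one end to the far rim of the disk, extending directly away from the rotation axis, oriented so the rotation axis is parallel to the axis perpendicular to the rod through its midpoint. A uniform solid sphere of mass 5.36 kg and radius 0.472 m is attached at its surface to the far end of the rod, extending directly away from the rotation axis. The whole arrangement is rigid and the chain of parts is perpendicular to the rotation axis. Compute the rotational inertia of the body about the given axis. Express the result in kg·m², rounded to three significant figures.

7.70

Solid disk: I_cm = (1/2)MR² = (1/2)(5.88)(0.173)² = 0.087991 kg·m²; axis through the centre, so I = 0.087991 kg·m².
Thin rod: I_cm = (1/12)ML² = (1/12)(2.11)(0.476)² = 0.03984 kg·m²; centre at d = 0.173 + 0.238 = 0.411 m, so the parallel axis theorem gives I = 0.03984 + (2.11)(0.411)² = 0.39626 kg·m².
Solid sphere: I_cm = (2/5)MR² = (2/5)(5.36)(0.472)² = 0.47765 kg·m²; centre at d = 0.173 + 0.238 + 0.238 + 0.472 = 1.121 m, so the parallel axis theorem gives I = 0.47765 + (5.36)(1.121)² = 7.2132 kg·m².
Total I = 0.087991 + 0.39626 + 7.2132 = 7.6975 kg·m².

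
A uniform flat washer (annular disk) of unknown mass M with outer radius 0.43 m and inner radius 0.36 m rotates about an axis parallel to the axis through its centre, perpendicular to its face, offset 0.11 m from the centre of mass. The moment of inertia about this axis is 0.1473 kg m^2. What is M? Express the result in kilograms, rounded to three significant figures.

0.870

I = I_cm + Md² = (1/2)M(R²+r²) + Md² = M·[0.5·[(0.43)² + (0.36)²] + (0.11)²] = M·0.16935.
So M = 0.1473 / 0.16935 = 0.8698 kg.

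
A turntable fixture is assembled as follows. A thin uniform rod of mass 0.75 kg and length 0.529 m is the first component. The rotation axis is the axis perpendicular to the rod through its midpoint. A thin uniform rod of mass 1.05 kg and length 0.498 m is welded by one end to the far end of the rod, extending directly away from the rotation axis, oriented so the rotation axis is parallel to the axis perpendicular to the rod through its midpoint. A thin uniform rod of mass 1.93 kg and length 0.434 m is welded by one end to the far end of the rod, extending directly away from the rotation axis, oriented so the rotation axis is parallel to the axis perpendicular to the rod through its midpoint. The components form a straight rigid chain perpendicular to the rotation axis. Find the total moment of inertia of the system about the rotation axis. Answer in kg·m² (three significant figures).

Thin rod: I_cm = (1/12)ML² = (1/12)(0.75)(0.529)² = 0.01749 kg·m²; axis through the centre, so I = 0.01749 kg·m².
Thin rod: I_cm = (1/12)ML² = (1/12)(1.05)(0.498)² = 0.0217 kg·m²; centre at d = 0.2645 + 0.249 = 0.5135 m, so the parallel axis theorem gives I = 0.0217 + (1.05)(0.5135)² = 0.29857 kg·m².
Thin rod: I_cm = (1/12)ML² = (1/12)(1.93)(0.434)² = 0.030294 kg·m²; centre at d = 0.2645 + 0.249 + 0.249 + 0.217 = 0.9795 m, so the parallel axis theorem gives I = 0.030294 + (1.93)(0.9795)² = 1.882 kg·m².
Total I = 0.01749 + 0.29857 + 1.882 = 2.198 kg·m².

2.20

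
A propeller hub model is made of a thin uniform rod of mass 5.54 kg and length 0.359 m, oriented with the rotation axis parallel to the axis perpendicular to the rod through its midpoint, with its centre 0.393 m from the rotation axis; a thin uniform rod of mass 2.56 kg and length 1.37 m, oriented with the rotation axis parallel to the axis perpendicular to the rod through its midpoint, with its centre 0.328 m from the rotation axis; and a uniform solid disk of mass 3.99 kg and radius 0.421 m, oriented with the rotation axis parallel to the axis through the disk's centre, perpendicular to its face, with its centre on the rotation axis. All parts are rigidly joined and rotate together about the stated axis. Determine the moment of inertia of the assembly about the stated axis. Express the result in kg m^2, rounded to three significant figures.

Thin rod: I_cm = (1/12)ML² = (1/12)(5.54)(0.359)² = 0.0595 kg m^2; centre at d = 0.393 m, so I = I_cm + Md² gives I = 0.0595 + (5.54)(0.393)² = 0.91515 kg m^2.
Thin rod: I_cm = (1/12)ML² = (1/12)(2.56)(1.37)² = 0.40041 kg m^2; centre at d = 0.328 m, so I = I_cm + Md² gives I = 0.40041 + (2.56)(0.328)² = 0.67582 kg m^2.
Solid disk: I_cm = (1/2)MR² = (1/2)(3.99)(0.421)² = 0.3536 kg m^2; axis through the centre, so I = 0.3536 kg m^2.
Total I = 0.91515 + 0.67582 + 0.3536 = 1.9446 kg m^2.

1.94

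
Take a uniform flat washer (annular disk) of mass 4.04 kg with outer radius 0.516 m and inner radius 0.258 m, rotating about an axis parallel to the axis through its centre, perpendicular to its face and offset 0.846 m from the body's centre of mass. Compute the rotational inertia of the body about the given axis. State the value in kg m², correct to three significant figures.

3.56

I_cm = (1/2)M(R²+r²) = (1/2)(4.04)[(0.516)² + (0.258)²] = 0.6723 kg m²; centre at d = 0.846 m, so I = I_cm + Md² gives I = 0.6723 + (4.04)(0.846)² = 3.5638 kg m².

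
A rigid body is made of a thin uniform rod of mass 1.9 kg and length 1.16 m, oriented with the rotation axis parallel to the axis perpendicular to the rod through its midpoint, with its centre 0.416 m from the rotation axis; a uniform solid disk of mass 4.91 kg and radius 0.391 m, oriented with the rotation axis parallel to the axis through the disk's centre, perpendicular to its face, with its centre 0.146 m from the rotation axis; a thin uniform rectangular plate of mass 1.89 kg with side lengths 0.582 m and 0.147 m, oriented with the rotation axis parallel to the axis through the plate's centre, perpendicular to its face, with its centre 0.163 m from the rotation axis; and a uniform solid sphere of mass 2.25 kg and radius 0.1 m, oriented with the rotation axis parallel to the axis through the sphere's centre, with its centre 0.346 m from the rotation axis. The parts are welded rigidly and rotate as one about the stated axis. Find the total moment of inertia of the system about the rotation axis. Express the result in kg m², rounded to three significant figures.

1.41

Thin rod: I_cm = (1/12)ML² = (1/12)(1.9)(1.16)² = 0.21305 kg m²; centre at d = 0.416 m, so the parallel axis theorem gives I = 0.21305 + (1.9)(0.416)² = 0.54186 kg m².
Solid disk: I_cm = (1/2)MR² = (1/2)(4.91)(0.391)² = 0.37532 kg m²; centre at d = 0.146 m, so the parallel axis theorem gives I = 0.37532 + (4.91)(0.146)² = 0.47998 kg m².
Rectangular plate: I_cm = (1/12)M(a²+b²) = (1/12)(1.89)[(0.582)² + (0.147)²] = 0.056752 kg m²; centre at d = 0.163 m, so the parallel axis theorem gives I = 0.056752 + (1.89)(0.163)² = 0.10697 kg m².
Solid sphere: I_cm = (2/5)MR² = (2/5)(2.25)(0.1)² = 0.009 kg m²; centre at d = 0.346 m, so the parallel axis theorem gives I = 0.009 + (2.25)(0.346)² = 0.27836 kg m².
Total I = 0.54186 + 0.47998 + 0.10697 + 0.27836 = 1.4072 kg m².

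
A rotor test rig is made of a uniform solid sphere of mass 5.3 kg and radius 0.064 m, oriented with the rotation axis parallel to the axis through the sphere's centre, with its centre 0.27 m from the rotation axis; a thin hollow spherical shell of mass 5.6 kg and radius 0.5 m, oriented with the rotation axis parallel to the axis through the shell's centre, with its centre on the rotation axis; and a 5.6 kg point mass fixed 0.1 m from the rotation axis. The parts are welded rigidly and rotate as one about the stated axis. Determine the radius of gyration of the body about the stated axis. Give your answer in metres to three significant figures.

0.290

Solid sphere: I_cm = (2/5)MR² = (2/5)(5.3)(0.064)² = 0.0086835 kg m²; centre at d = 0.27 m, so the parallel axis theorem gives I = 0.0086835 + (5.3)(0.27)² = 0.39505 kg m².
Spherical shell: I_cm = (2/3)MR² = (2/3)(5.6)(0.5)² = 0.93333 kg m²; axis through the centre, so I = 0.93333 kg m².
Point mass: I_cm = 0; centre at d = 0.1 m, so the parallel axis theorem gives I = 0 + (5.6)(0.1)² = 0.056 kg m².
Total I = 1.3844 kg m²; total mass M = 16.5 kg.
k = √(I/M) = √(1.3844/16.5) = 0.28966 m.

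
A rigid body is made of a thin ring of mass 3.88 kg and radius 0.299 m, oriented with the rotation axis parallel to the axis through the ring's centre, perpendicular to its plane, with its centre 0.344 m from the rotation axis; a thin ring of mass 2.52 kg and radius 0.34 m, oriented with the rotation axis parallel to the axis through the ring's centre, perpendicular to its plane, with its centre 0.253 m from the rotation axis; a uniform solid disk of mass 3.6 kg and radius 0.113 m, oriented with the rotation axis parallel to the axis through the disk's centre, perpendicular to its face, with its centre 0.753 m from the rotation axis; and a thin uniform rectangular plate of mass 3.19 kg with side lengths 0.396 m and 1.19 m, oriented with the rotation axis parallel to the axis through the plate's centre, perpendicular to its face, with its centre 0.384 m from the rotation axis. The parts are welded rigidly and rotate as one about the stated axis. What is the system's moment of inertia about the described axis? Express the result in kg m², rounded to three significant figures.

4.21

Thin ring: I_cm = MR² = (3.88)(0.299)² = 0.34688 kg m²; centre at d = 0.344 m, so I = I_cm + Md² gives I = 0.34688 + (3.88)(0.344)² = 0.80602 kg m².
Thin ring: I_cm = MR² = (2.52)(0.34)² = 0.29131 kg m²; centre at d = 0.253 m, so I = I_cm + Md² gives I = 0.29131 + (2.52)(0.253)² = 0.45261 kg m².
Solid disk: I_cm = (1/2)MR² = (1/2)(3.6)(0.113)² = 0.022984 kg m²; centre at d = 0.753 m, so I = I_cm + Md² gives I = 0.022984 + (3.6)(0.753)² = 2.0642 kg m².
Rectangular plate: I_cm = (1/12)M(a²+b²) = (1/12)(3.19)[(0.396)² + (1.19)²] = 0.41813 kg m²; centre at d = 0.384 m, so I = I_cm + Md² gives I = 0.41813 + (3.19)(0.384)² = 0.88852 kg m².
Total I = 0.80602 + 0.45261 + 2.0642 + 0.88852 = 4.2114 kg m².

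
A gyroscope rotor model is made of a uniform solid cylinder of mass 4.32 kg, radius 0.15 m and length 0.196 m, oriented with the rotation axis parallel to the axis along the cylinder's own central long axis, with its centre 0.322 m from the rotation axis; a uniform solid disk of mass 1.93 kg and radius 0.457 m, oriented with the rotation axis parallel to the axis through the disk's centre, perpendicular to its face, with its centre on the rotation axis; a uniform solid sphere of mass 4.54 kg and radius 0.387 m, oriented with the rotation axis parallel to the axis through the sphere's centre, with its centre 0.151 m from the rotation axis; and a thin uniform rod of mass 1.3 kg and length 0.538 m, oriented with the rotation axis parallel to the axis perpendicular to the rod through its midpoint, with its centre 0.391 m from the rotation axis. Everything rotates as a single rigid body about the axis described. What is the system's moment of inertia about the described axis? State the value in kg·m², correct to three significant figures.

Solid cylinder: I_cm = (1/2)MR² = (1/2)(4.32)(0.15)² = 0.0486 kg·m²; centre at d = 0.322 m, so the parallel axis theorem gives I = 0.0486 + (4.32)(0.322)² = 0.49651 kg·m².
Solid disk: I_cm = (1/2)MR² = (1/2)(1.93)(0.457)² = 0.20154 kg·m²; axis through the centre, so I = 0.20154 kg·m².
Solid sphere: I_cm = (2/5)MR² = (2/5)(4.54)(0.387)² = 0.27198 kg·m²; centre at d = 0.151 m, so the parallel axis theorem gives I = 0.27198 + (4.54)(0.151)² = 0.3755 kg·m².
Thin rod: I_cm = (1/12)ML² = (1/12)(1.3)(0.538)² = 0.031356 kg·m²; centre at d = 0.391 m, so the parallel axis theorem gives I = 0.031356 + (1.3)(0.391)² = 0.2301 kg·m².
Total I = 0.49651 + 0.20154 + 0.3755 + 0.2301 = 1.3037 kg·m².

1.30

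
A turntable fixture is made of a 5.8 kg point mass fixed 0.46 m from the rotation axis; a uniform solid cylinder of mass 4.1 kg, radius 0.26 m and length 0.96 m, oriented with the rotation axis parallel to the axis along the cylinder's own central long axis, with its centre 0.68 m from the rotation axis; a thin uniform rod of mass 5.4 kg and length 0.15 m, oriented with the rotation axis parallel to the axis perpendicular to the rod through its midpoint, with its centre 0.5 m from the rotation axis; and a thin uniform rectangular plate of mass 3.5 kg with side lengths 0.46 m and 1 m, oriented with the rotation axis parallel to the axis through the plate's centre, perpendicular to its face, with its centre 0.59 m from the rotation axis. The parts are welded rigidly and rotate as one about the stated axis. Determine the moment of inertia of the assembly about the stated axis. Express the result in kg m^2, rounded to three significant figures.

Point mass: I_cm = 0; centre at d = 0.46 m, so I = I_cm + Md² gives I = 0 + (5.8)(0.46)² = 1.2273 kg m^2.
Solid cylinder: I_cm = (1/2)MR² = (1/2)(4.1)(0.26)² = 0.13858 kg m^2; centre at d = 0.68 m, so I = I_cm + Md² gives I = 0.13858 + (4.1)(0.68)² = 2.0344 kg m^2.
Thin rod: I_cm = (1/12)ML² = (1/12)(5.4)(0.15)² = 0.010125 kg m^2; centre at d = 0.5 m, so I = I_cm + Md² gives I = 0.010125 + (5.4)(0.5)² = 1.3601 kg m^2.
Rectangular plate: I_cm = (1/12)M(a²+b²) = (1/12)(3.5)[(0.46)² + (1)²] = 0.35338 kg m^2; centre at d = 0.59 m, so I = I_cm + Md² gives I = 0.35338 + (3.5)(0.59)² = 1.5717 kg m^2.
Total I = 1.2273 + 2.0344 + 1.3601 + 1.5717 = 6.1936 kg m^2.

6.19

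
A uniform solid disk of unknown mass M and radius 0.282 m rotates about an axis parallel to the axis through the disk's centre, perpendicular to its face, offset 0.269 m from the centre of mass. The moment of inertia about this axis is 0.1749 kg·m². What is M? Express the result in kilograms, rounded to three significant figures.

I = I_cm + Md² = (1/2)MR² + Md² = M·[0.5·(0.282)² + (0.269)²] = M·0.11212.
So M = 0.1749 / 0.11212 = 1.5599 kg.

1.56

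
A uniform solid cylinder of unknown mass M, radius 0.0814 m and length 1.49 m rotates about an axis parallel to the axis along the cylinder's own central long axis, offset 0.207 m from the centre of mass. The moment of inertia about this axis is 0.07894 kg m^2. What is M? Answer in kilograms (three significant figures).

I = I_cm + Md² = (1/2)MR² + Md² = M·[0.5·(0.0814)² + (0.207)²] = M·0.046162.
So M = 0.07894 / 0.046162 = 1.7101 kg.

1.71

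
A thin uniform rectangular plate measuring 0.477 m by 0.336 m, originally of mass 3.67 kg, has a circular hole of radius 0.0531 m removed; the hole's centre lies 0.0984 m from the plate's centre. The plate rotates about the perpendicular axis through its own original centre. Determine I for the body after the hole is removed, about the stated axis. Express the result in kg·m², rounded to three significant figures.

Unpierced body about its centre: I₀ = (1/12)M(a²+b²) = (1/12)(3.67)[(0.477)² + (0.336)²] = 0.10411 kg·m².
The removed disk has mass m = M·πr²/(ab) = (3.67)·π(0.0531)²/(0.477·0.336) = 0.20284 kg (same uniform areal density).
Its moment of inertia about the rotation axis (parallel-axis theorem): I_hole = (1/2)mr² + md² = (1/2)(0.20284)(0.0531)² + (0.20284)(0.0984)² = 0.0022499 kg·m².
Treating the hole as negative mass, I = I₀ − I_hole = 0.10411 − 0.0022499 = 0.10186 kg·m².

0.102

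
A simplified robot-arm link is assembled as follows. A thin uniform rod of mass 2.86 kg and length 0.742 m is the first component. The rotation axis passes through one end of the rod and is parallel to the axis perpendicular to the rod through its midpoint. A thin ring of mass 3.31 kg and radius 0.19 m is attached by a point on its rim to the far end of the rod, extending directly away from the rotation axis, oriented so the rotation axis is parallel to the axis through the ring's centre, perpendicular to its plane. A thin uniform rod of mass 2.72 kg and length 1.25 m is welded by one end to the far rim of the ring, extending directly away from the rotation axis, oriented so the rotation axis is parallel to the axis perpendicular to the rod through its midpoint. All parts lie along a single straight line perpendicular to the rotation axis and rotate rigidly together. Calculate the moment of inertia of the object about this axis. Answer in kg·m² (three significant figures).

12.2

Thin rod: I_cm = (1/12)ML² = (1/12)(2.86)(0.742)² = 0.13122 kg·m²; centre at d = 0.371 m, so I = I_cm + Md² gives I = 0.13122 + (2.86)(0.371)² = 0.52487 kg·m².
Thin ring: I_cm = MR² = (3.31)(0.19)² = 0.11949 kg·m²; centre at d = 0.371 + 0.371 + 0.19 = 0.932 m, so I = I_cm + Md² gives I = 0.11949 + (3.31)(0.932)² = 2.9946 kg·m².
Thin rod: I_cm = (1/12)ML² = (1/12)(2.72)(1.25)² = 0.35417 kg·m²; centre at d = 0.371 + 0.371 + 0.19 + 0.19 + 0.625 = 1.747 m, so I = I_cm + Md² gives I = 0.35417 + (2.72)(1.747)² = 8.6556 kg·m².
Total I = 0.52487 + 2.9946 + 8.6556 = 12.175 kg·m².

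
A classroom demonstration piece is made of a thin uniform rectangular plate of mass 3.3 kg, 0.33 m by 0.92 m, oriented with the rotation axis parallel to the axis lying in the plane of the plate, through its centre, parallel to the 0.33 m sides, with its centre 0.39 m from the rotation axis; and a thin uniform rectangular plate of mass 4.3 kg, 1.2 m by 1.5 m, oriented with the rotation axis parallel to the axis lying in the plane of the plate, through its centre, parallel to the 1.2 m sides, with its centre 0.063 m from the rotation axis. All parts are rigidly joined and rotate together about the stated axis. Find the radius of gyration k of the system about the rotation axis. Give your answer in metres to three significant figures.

Rectangular plate: I_cm = (1/12)Mb² = (1/12)(3.3)(0.92)² = 0.23276 kg m²; centre at d = 0.39 m, so I = I_cm + Md² gives I = 0.23276 + (3.3)(0.39)² = 0.73469 kg m².
Rectangular plate: I_cm = (1/12)Mb² = (1/12)(4.3)(1.5)² = 0.80625 kg m²; centre at d = 0.063 m, so I = I_cm + Md² gives I = 0.80625 + (4.3)(0.063)² = 0.82332 kg m².
Total I = 1.558 kg m²; total mass M = 7.6 kg.
k = √(I/M) = √(1.558/7.6) = 0.45277 m.

0.453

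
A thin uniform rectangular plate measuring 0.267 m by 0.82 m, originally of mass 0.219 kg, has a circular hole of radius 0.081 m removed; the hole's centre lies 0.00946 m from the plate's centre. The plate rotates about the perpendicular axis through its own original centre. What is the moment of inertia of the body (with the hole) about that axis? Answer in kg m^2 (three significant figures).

0.0135

Unpierced body about its centre: I₀ = (1/12)M(a²+b²) = (1/12)(0.219)[(0.267)² + (0.82)²] = 0.013572 kg m^2.
The removed disk has mass m = M·πr²/(ab) = (0.219)·π(0.081)²/(0.267·0.82) = 0.020618 kg (same uniform areal density).
Its moment of inertia about the rotation axis (parallel-axis theorem): I_hole = (1/2)mr² + md² = (1/2)(0.020618)(0.081)² + (0.020618)(0.00946)² = 6.9481e-05 kg m^2.
Treating the hole as negative mass, I = I₀ − I_hole = 0.013572 − 6.9481e-05 = 0.013503 kg m^2.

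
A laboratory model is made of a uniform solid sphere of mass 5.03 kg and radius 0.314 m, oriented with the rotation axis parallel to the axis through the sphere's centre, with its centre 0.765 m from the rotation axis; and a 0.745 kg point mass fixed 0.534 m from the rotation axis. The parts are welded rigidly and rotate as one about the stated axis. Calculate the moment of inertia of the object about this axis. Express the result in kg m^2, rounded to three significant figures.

Solid sphere: I_cm = (2/5)MR² = (2/5)(5.03)(0.314)² = 0.19838 kg m^2; centre at d = 0.765 m, so I = I_cm + Md² gives I = 0.19838 + (5.03)(0.765)² = 3.1421 kg m^2.
Point mass: I_cm = 0; centre at d = 0.534 m, so I = I_cm + Md² gives I = 0 + (0.745)(0.534)² = 0.21244 kg m^2.
Total I = 3.1421 + 0.21244 = 3.3545 kg m^2.

3.35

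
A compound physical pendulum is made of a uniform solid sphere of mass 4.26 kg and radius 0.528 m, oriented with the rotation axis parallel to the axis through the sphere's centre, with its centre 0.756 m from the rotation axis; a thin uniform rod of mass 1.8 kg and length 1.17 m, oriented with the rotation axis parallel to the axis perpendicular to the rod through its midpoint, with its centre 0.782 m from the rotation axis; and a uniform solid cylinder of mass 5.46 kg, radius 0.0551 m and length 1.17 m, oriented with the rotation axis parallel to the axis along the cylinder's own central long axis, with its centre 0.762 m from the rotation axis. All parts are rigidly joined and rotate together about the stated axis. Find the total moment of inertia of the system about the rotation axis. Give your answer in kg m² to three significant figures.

7.39

Solid sphere: I_cm = (2/5)MR² = (2/5)(4.26)(0.528)² = 0.47505 kg m²; centre at d = 0.756 m, so the parallel axis theorem gives I = 0.47505 + (4.26)(0.756)² = 2.9098 kg m².
Thin rod: I_cm = (1/12)ML² = (1/12)(1.8)(1.17)² = 0.20533 kg m²; centre at d = 0.782 m, so the parallel axis theorem gives I = 0.20533 + (1.8)(0.782)² = 1.3061 kg m².
Solid cylinder: I_cm = (1/2)MR² = (1/2)(5.46)(0.0551)² = 0.0082883 kg m²; centre at d = 0.762 m, so the parallel axis theorem gives I = 0.0082883 + (5.46)(0.762)² = 3.1786 kg m².
Total I = 2.9098 + 1.3061 + 3.1786 = 7.3945 kg m².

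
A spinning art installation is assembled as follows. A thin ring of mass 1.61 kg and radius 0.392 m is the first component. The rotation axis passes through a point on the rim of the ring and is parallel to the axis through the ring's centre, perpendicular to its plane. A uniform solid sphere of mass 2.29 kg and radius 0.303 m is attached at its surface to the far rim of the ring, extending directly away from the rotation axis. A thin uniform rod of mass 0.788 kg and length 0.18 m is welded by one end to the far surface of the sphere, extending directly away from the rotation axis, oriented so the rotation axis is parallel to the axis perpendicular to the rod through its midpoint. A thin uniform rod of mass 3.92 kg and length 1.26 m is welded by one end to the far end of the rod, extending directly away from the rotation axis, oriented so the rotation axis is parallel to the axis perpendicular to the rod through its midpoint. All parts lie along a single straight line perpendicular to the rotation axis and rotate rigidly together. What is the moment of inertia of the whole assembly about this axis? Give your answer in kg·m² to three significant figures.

24.5

Thin ring: I_cm = MR² = (1.61)(0.392)² = 0.2474 kg·m²; centre at d = 0.392 m, so the parallel axis theorem gives I = 0.2474 + (1.61)(0.392)² = 0.4948 kg·m².
Solid sphere: I_cm = (2/5)MR² = (2/5)(2.29)(0.303)² = 0.084097 kg·m²; centre at d = 0.392 + 0.392 + 0.303 = 1.087 m, so the parallel axis theorem gives I = 0.084097 + (2.29)(1.087)² = 2.7899 kg·m².
Thin rod: I_cm = (1/12)ML² = (1/12)(0.788)(0.18)² = 0.0021276 kg·m²; centre at d = 0.392 + 0.392 + 0.303 + 0.303 + 0.09 = 1.48 m, so the parallel axis theorem gives I = 0.0021276 + (0.788)(1.48)² = 1.7282 kg·m².
Thin rod: I_cm = (1/12)ML² = (1/12)(3.92)(1.26)² = 0.51862 kg·m²; centre at d = 0.392 + 0.392 + 0.303 + 0.303 + 0.09 + 0.09 + 0.63 = 2.2 m, so the parallel axis theorem gives I = 0.51862 + (3.92)(2.2)² = 19.491 kg·m².
Total I = 0.4948 + 2.7899 + 1.7282 + 19.491 = 24.504 kg·m².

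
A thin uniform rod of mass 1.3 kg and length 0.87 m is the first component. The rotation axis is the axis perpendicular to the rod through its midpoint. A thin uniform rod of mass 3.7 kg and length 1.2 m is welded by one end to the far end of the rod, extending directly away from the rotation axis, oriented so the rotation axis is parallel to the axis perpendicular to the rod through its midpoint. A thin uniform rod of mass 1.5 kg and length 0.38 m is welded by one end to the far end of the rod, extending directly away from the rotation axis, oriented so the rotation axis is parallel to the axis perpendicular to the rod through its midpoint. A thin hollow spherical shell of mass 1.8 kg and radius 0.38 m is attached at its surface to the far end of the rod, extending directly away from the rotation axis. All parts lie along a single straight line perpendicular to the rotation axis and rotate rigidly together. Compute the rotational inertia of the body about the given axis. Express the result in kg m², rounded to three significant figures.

20.0

Thin rod: I_cm = (1/12)ML² = (1/12)(1.3)(0.87)² = 0.081998 kg m²; axis through the centre, so I = 0.081998 kg m².
Thin rod: I_cm = (1/12)ML² = (1/12)(3.7)(1.2)² = 0.444 kg m²; centre at d = 0.435 + 0.6 = 1.035 m, so I = I_cm + Md² gives I = 0.444 + (3.7)(1.035)² = 4.4075 kg m².
Thin rod: I_cm = (1/12)ML² = (1/12)(1.5)(0.38)² = 0.01805 kg m²; centre at d = 0.435 + 0.6 + 0.6 + 0.19 = 1.825 m, so I = I_cm + Md² gives I = 0.01805 + (1.5)(1.825)² = 5.014 kg m².
Spherical shell: I_cm = (2/3)MR² = (2/3)(1.8)(0.38)² = 0.17328 kg m²; centre at d = 0.435 + 0.6 + 0.6 + 0.19 + 0.19 + 0.38 = 2.395 m, so I = I_cm + Md² gives I = 0.17328 + (1.8)(2.395)² = 10.498 kg m².
Total I = 0.081998 + 4.4075 + 5.014 + 10.498 = 20.002 kg m².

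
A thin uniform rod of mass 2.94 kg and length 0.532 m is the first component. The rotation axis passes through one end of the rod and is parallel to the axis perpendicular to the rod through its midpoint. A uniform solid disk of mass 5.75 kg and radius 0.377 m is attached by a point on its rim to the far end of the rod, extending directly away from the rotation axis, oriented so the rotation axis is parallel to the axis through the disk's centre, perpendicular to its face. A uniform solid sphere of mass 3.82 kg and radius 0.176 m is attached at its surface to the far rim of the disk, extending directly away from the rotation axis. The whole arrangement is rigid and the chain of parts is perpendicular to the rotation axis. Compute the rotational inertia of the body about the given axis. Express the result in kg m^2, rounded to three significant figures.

Thin rod: I_cm = (1/12)ML² = (1/12)(2.94)(0.532)² = 0.069341 kg m^2; centre at d = 0.266 m, so the parallel axis theorem gives I = 0.069341 + (2.94)(0.266)² = 0.27736 kg m^2.
Solid disk: I_cm = (1/2)MR² = (1/2)(5.75)(0.377)² = 0.40862 kg m^2; centre at d = 0.266 + 0.266 + 0.377 = 0.909 m, so the parallel axis theorem gives I = 0.40862 + (5.75)(0.909)² = 5.1597 kg m^2.
Solid sphere: I_cm = (2/5)MR² = (2/5)(3.82)(0.176)² = 0.047331 kg m^2; centre at d = 0.266 + 0.266 + 0.377 + 0.377 + 0.176 = 1.462 m, so the parallel axis theorem gives I = 0.047331 + (3.82)(1.462)² = 8.2124 kg m^2.
Total I = 0.27736 + 5.1597 + 8.2124 = 13.649 kg m^2.

13.6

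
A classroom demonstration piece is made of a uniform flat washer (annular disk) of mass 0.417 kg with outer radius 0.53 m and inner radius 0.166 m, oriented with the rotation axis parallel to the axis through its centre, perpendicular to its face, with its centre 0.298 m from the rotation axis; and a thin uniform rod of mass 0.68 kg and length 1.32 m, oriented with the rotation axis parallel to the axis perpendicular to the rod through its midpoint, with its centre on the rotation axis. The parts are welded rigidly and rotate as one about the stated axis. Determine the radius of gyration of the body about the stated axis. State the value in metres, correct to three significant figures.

Annular disk: I_cm = (1/2)M(R²+r²) = (1/2)(0.417)[(0.53)² + (0.166)²] = 0.064313 kg m^2; centre at d = 0.298 m, so the parallel axis theorem gives I = 0.064313 + (0.417)(0.298)² = 0.10134 kg m^2.
Thin rod: I_cm = (1/12)ML² = (1/12)(0.68)(1.32)² = 0.098736 kg m^2; axis through the centre, so I = 0.098736 kg m^2.
Total I = 0.20008 kg m^2; total mass M = 1.097 kg.
k = √(I/M) = √(0.20008/1.097) = 0.42707 m.

0.427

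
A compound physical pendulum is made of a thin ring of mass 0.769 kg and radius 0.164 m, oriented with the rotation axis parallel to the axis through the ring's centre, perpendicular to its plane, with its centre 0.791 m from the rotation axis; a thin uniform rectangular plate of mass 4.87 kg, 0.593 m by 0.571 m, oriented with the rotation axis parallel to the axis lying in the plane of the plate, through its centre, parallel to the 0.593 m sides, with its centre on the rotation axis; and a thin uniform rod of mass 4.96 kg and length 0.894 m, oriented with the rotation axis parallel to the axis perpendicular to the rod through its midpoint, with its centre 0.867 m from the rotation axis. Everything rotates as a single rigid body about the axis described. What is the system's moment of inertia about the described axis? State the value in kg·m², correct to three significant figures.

Thin ring: I_cm = MR² = (0.769)(0.164)² = 0.020683 kg·m²; centre at d = 0.791 m, so the parallel axis theorem gives I = 0.020683 + (0.769)(0.791)² = 0.50183 kg·m².
Rectangular plate: I_cm = (1/12)Mb² = (1/12)(4.87)(0.571)² = 0.13232 kg·m²; axis through the centre, so I = 0.13232 kg·m².
Thin rod: I_cm = (1/12)ML² = (1/12)(4.96)(0.894)² = 0.33035 kg·m²; centre at d = 0.867 m, so the parallel axis theorem gives I = 0.33035 + (4.96)(0.867)² = 4.0587 kg·m².
Total I = 0.50183 + 0.13232 + 4.0587 = 4.6929 kg·m².

4.69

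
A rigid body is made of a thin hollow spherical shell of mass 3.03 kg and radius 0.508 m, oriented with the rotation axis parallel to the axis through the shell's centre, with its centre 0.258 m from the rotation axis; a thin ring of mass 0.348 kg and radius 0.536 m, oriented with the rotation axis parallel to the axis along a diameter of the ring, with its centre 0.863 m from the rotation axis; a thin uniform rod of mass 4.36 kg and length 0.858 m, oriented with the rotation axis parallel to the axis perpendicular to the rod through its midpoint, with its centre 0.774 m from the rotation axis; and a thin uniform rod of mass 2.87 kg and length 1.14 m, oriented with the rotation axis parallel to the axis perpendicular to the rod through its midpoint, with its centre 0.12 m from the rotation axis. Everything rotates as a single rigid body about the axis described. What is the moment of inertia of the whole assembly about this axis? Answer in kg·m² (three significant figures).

Spherical shell: I_cm = (2/3)MR² = (2/3)(3.03)(0.508)² = 0.52129 kg·m²; centre at d = 0.258 m, so the parallel axis theorem gives I = 0.52129 + (3.03)(0.258)² = 0.72298 kg·m².
Thin ring: I_cm = (1/2)MR² = (1/2)(0.348)(0.536)² = 0.04999 kg·m²; centre at d = 0.863 m, so the parallel axis theorem gives I = 0.04999 + (0.348)(0.863)² = 0.30917 kg·m².
Thin rod: I_cm = (1/12)ML² = (1/12)(4.36)(0.858)² = 0.26747 kg·m²; centre at d = 0.774 m, so the parallel axis theorem gives I = 0.26747 + (4.36)(0.774)² = 2.8794 kg·m².
Thin rod: I_cm = (1/12)ML² = (1/12)(2.87)(1.14)² = 0.31082 kg·m²; centre at d = 0.12 m, so the parallel axis theorem gives I = 0.31082 + (2.87)(0.12)² = 0.35215 kg·m².
Total I = 0.72298 + 0.30917 + 2.8794 + 0.35215 = 4.2637 kg·m².

4.26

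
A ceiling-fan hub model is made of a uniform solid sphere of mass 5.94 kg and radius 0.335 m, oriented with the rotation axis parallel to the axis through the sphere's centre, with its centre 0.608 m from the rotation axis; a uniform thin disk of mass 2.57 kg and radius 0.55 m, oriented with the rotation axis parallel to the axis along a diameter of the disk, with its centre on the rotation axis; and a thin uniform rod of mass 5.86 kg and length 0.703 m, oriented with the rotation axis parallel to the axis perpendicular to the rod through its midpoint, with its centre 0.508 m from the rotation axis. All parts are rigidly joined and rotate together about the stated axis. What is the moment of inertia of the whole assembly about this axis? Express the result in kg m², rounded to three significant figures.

Solid sphere: I_cm = (2/5)MR² = (2/5)(5.94)(0.335)² = 0.26665 kg m²; centre at d = 0.608 m, so I = I_cm + Md² gives I = 0.26665 + (5.94)(0.608)² = 2.4625 kg m².
Thin disk: I_cm = (1/4)MR² = (1/4)(2.57)(0.55)² = 0.19436 kg m²; axis through the centre, so I = 0.19436 kg m².
Thin rod: I_cm = (1/12)ML² = (1/12)(5.86)(0.703)² = 0.24134 kg m²; centre at d = 0.508 m, so I = I_cm + Md² gives I = 0.24134 + (5.86)(0.508)² = 1.7536 kg m².
Total I = 2.4625 + 0.19436 + 1.7536 = 4.4104 kg m².

4.41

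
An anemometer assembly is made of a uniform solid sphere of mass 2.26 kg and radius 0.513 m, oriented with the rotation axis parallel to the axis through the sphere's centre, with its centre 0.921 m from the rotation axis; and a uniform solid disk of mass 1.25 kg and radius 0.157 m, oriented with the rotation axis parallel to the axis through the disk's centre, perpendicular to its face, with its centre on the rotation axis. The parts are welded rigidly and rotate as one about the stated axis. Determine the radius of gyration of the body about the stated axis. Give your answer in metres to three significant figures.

0.786

Solid sphere: I_cm = (2/5)MR² = (2/5)(2.26)(0.513)² = 0.2379 kg m^2; centre at d = 0.921 m, so I = I_cm + Md² gives I = 0.2379 + (2.26)(0.921)² = 2.1549 kg m^2.
Solid disk: I_cm = (1/2)MR² = (1/2)(1.25)(0.157)² = 0.015406 kg m^2; axis through the centre, so I = 0.015406 kg m^2.
Total I = 2.1703 kg m^2; total mass M = 3.51 kg.
k = √(I/M) = √(2.1703/3.51) = 0.78634 m.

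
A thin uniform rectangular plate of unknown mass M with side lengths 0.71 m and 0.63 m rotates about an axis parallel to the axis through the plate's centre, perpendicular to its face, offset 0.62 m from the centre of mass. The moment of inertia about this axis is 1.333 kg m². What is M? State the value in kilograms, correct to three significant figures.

I = I_cm + Md² = (1/12)M(a²+b²) + Md² = M·[0.0833333·[(0.71)² + (0.63)²] + (0.62)²] = M·0.45948.
So M = 1.333 / 0.45948 = 2.9011 kg.

2.90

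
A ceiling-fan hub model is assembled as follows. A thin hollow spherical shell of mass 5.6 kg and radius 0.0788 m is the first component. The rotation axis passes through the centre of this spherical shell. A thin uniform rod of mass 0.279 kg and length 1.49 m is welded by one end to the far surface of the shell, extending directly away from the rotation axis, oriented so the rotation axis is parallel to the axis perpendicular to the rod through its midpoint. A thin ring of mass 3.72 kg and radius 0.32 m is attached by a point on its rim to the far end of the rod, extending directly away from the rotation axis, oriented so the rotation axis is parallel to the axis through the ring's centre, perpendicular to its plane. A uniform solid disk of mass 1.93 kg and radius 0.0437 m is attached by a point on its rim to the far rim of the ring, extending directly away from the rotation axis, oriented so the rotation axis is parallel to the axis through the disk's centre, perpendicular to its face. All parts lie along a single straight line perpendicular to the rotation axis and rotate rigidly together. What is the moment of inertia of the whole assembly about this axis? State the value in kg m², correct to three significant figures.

23.7

Spherical shell: I_cm = (2/3)MR² = (2/3)(5.6)(0.0788)² = 0.023182 kg m²; axis through the centre, so I = 0.023182 kg m².
Thin rod: I_cm = (1/12)ML² = (1/12)(0.279)(1.49)² = 0.051617 kg m²; centre at d = 0.0788 + 0.745 = 0.8238 m, so the parallel axis theorem gives I = 0.051617 + (0.279)(0.8238)² = 0.24096 kg m².
Thin ring: I_cm = MR² = (3.72)(0.32)² = 0.38093 kg m²; centre at d = 0.0788 + 0.745 + 0.745 + 0.32 = 1.8888 m, so the parallel axis theorem gives I = 0.38093 + (3.72)(1.8888)² = 13.652 kg m².
Solid disk: I_cm = (1/2)MR² = (1/2)(1.93)(0.0437)² = 0.0018429 kg m²; centre at d = 0.0788 + 0.745 + 0.745 + 0.32 + 0.32 + 0.0437 = 2.2525 m, so the parallel axis theorem gives I = 0.0018429 + (1.93)(2.2525)² = 9.7942 kg m².
Total I = 0.023182 + 0.24096 + 13.652 + 9.7942 = 23.711 kg m².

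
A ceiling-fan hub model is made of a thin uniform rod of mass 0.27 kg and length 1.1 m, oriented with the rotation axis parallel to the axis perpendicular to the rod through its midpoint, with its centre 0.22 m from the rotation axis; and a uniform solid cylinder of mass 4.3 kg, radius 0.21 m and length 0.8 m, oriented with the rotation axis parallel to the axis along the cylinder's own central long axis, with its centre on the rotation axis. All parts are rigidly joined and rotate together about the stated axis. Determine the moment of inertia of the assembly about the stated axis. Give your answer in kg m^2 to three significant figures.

Thin rod: I_cm = (1/12)ML² = (1/12)(0.27)(1.1)² = 0.027225 kg m^2; centre at d = 0.22 m, so I = I_cm + Md² gives I = 0.027225 + (0.27)(0.22)² = 0.040293 kg m^2.
Solid cylinder: I_cm = (1/2)MR² = (1/2)(4.3)(0.21)² = 0.094815 kg m^2; axis through the centre, so I = 0.094815 kg m^2.
Total I = 0.040293 + 0.094815 = 0.13511 kg m^2.

0.135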